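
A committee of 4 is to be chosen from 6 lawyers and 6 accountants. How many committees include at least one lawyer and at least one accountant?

465

With no constraint there are C(12,4) = 495 possible selections.
Selections missing a whole group: no lawyers → C(6,4) = 15; no accountants → C(6,4) = 15.
Both groups omitted at once is impossible, so 495 − 30 = 465.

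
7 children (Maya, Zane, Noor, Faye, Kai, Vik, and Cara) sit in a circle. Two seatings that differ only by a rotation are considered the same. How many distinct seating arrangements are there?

720

Seat Maya anywhere (absorbing the rotational symmetry), then permute the other 6: (6)! = 720.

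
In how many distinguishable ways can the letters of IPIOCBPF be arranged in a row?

IPIOCBPF has 8 letters with I appearing twice and P appearing twice.
So there are 8! / (2!·2!) = 10080 distinguishable arrangements.

10080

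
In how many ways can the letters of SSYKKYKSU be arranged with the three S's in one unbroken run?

420

Treat the 3 copies of S as a single block. The multiset to arrange is then {SSS, K, K, K, U, Y, Y}, 7 items in all.
That gives (7)!/(3!·2!) = 420 arrangements.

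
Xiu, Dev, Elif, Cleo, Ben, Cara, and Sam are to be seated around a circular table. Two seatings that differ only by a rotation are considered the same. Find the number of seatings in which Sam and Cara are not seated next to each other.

Without the restriction there are (6)! = 720 seatings.
Those with Sam next to Cara: fuse the pair into one unit and seat 6 units around a circle — 2·(5)! = 240.
Subtracting, 720 − 240 = 480.

480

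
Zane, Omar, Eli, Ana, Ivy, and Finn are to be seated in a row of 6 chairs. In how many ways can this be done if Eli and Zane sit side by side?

Glue Eli and Zane into one block (2 internal orders), leaving 5 units to arrange in a row.
So the count is 2·(5)! = 240.

240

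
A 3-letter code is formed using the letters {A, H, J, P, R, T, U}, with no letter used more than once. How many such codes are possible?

With no repetition, fill the 3 letters in order: 7 choices, then 6, down to 5.
7 × 6 × 5 = 210.

210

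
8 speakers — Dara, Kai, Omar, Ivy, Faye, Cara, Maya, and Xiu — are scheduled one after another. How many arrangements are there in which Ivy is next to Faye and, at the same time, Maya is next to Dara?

2880

Treat {Ivy,Faye} as one block (2 orders) and {Maya,Dara} as another (2 orders).
That leaves 6 units to arrange: 2 × 2 × 6! = 4 × 720 = 2880.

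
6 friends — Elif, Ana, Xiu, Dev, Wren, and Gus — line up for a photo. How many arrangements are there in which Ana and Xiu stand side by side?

Place the 4 others and the Ana-Xiu pair as 5 objects in a line; the pair has 2 internal arrangements.
So the count is 2·(5)! = 240.

240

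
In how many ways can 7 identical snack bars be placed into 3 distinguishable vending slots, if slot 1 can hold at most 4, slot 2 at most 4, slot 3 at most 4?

Without the upper bounds there are C(9,2) = 36 ways to split 7 among 3 vending slots.
Subtract solutions that violate a single cap (substitute x_i' = x_i − (cap_i+1)): x_1 ≥ 5 gives C(4,2) = 6; x_2 ≥ 5 gives C(4,2) = 6; x_3 ≥ 5 gives C(4,2) = 6. Together 18.
No two caps can be exceeded simultaneously, so the pair terms are all 0.
By inclusion–exclusion the count is 36 − 18 + 0 = 18.

18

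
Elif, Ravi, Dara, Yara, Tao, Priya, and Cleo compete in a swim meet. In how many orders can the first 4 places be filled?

There are 7 choices for 1st place, 6 for 2nd, and so on down to 4 for position 4.
That gives 7 × 6 × 5 × 4 = 840.

840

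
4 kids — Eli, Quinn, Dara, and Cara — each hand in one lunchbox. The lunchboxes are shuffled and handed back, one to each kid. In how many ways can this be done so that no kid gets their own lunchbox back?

9

Let Aᵢ be the assignments in which kid i gets their own lunchbox. We want the size of the complement of A₁∪…∪A_4.
By inclusion–exclusion this is Σ_{j=0}^{4} (−1)^j C(4,j)·(4−j)!.
Computing: 24 − 24 + 12 − 4 + 1 = 9.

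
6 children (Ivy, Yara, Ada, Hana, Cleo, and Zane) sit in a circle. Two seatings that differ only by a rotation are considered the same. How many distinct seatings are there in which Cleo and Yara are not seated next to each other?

Without the restriction there are (5)! = 120 seatings.
Seatings with Cleo beside Yara: treat them as a block with 2 internal orders, giving 2 × (4)! = 48.
Subtracting, 120 − 48 = 72.

72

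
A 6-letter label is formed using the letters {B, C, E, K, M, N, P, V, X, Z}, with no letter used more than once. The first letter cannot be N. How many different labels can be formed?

136080

The first letter has 10−1 = 9 choices (anything except N).
The remaining 5 letters are filled from the other 9 symbols without repetition: 9 × 8 × 7 × 6 × 5 = 15120.
Total: 9 × 15120 = 136080.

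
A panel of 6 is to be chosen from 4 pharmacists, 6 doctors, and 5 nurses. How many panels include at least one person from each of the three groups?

With no constraint there are C(15,6) = 5005 possible selections.
Selections missing a whole group: no pharmacists → C(11,6) = 462; no doctors → C(9,6) = 84; no nurses → C(10,6) = 210.
Add back selections omitting two groups (i.e. drawn from a single group): C(4,6) + C(6,6) + C(5,6) = 1.
By inclusion–exclusion: 5005 − 756 + 1 = 4250.

4250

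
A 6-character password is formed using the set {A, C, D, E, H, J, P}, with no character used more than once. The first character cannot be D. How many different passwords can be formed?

The first character has 7−1 = 6 choices (anything except D).
The remaining 5 characters are filled from the other 6 symbols without repetition: 6 × 5 × 4 × 3 × 2 = 720.
Total: 6 × 720 = 4320.

4320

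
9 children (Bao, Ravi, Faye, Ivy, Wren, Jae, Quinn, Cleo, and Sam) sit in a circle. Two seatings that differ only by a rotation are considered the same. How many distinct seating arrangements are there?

Around a circle, 9 distinct people have 9!/9 = (8)! = 40320 rotationally distinct seatings.

40320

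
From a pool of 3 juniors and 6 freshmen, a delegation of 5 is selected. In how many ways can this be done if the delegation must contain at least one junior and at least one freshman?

120

With no constraint there are C(9,5) = 126 possible selections.
Selections missing a whole group: no juniors → C(6,5) = 6; no freshmen → C(3,5) = 0.
Both groups omitted at once is impossible, so 126 − 6 = 120.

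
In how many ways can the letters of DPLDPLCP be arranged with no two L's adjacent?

1260

Total arrangements of DPLDPLCP: 8!/(3!·2!·2!) = 1680.
If the two L's are adjacent, glue them into one block, leaving 7 items to arrange: (7)!/(3!·2!) = 420 ways.
Subtracting, 1680 − 420 = 1260 arrangements keep the L's apart.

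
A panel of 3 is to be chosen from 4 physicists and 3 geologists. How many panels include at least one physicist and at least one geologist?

With no constraint there are C(7,3) = 35 possible selections.
Subtract selections that omit an entire group: no physicists → C(3,3) = 1; no geologists → C(4,3) = 4.
Both groups omitted at once is impossible, so 35 − 5 = 30.

30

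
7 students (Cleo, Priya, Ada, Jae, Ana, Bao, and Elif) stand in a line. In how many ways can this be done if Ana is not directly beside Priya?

3600

There are 7! = 5040 arrangements in all. If Ana and Priya are adjacent, merging them into one block gives 2·(6)! = 1440 arrangements.
Complementary counting: 5040 − 1440 = 3600.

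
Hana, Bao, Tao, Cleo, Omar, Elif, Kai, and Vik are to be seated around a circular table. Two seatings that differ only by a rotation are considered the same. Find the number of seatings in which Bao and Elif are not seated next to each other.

Without the restriction there are (7)! = 5040 seatings.
Seatings with Bao beside Elif: treat them as a block with 2 internal orders, giving 2 × (6)! = 1440.
Subtracting, 5040 − 1440 = 3600.

3600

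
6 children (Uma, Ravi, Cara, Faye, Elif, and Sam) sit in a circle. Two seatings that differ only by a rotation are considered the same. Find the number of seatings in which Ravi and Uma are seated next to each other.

48

Treat {Ravi, Uma} as one unit (2 internal orders) and seat the resulting 5 units around the table: (4)! circular arrangements.
So 2 × (4)! = 2 × 24 = 48.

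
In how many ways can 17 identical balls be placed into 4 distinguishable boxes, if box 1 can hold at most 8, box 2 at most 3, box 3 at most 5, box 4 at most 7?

73

Without the upper bounds there are C(20,3) = 1140 ways to split 17 among 4 boxes.
Subtract solutions that violate a single cap (substitute x_i' = x_i − (cap_i+1)): x_1 ≥ 9 gives C(11,3) = 165; x_2 ≥ 4 gives C(16,3) = 560; x_3 ≥ 6 gives C(14,3) = 364; x_4 ≥ 8 gives C(12,3) = 220. Together 1309.
Add back pairs where two caps are both exceeded: 35 + 10 + 1 + 120 + 56 + 20 = 242.
By inclusion–exclusion the count is 1140 − 1309 + 242 = 73.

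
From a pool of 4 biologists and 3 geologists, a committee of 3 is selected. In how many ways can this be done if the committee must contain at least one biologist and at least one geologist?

30

Total 3-person selections from all 7: C(7,3) = 35.
Subtract selections that omit an entire group: no biologists → C(3,3) = 1; no geologists → C(4,3) = 4.
Both groups omitted at once is impossible, so 35 − 5 = 30.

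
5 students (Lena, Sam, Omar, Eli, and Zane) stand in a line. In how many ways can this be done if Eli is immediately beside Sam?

Treat {Eli, Sam} as a single unit. There are 4 units to order, and the pair itself can be ordered 2 ways.
That gives 2 × 4! = 2 × 24 = 48.

48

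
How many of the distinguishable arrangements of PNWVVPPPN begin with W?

420

With the first slot taken by W, it remains to arrange the other 8 letters (PNVVPPPN).
Those 8 letters have N appearing twice, P appearing 4 times, and V appearing twice, giving (8)!/(4!·2!·2!) = 420.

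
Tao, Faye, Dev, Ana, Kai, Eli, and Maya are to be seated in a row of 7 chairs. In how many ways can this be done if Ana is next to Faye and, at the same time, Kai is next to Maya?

480

Treat {Ana,Faye} as one block (2 orders) and {Kai,Maya} as another (2 orders).
That leaves 5 units to arrange: 2 × 2 × 5! = 4 × 120 = 480.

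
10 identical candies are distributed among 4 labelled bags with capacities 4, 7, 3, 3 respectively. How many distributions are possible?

70

By stars and bars, unrestricted non-negative solutions to x_1+…+x_4 = 10 number C(10+3,3) = 286.
Subtract solutions that violate a single cap (substitute x_i' = x_i − (cap_i+1)): x_1 ≥ 5 gives C(8,3) = 56; x_2 ≥ 8 gives C(5,3) = 10; x_3 ≥ 4 gives C(9,3) = 84; x_4 ≥ 4 gives C(9,3) = 84. Together 234.
Add back pairs where two caps are both exceeded: 0 + 4 + 4 + 0 + 0 + 10 = 18.
By inclusion–exclusion the count is 286 − 234 + 18 = 70.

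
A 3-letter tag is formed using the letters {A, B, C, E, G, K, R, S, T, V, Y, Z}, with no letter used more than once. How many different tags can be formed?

1320

Choose and order 3 of the 12 symbols: the first letter has 12 options, the next 11, then 10.
12 × 11 × 10 = 1320.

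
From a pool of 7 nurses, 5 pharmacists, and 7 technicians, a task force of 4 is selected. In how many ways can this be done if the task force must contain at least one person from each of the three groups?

With no constraint there are C(19,4) = 3876 possible selections.
Subtract selections that omit an entire group: no nurses → C(12,4) = 495; no pharmacists → C(14,4) = 1001; no technicians → C(12,4) = 495.
Add back selections omitting two groups (i.e. drawn from a single group): C(7,4) + C(5,4) + C(7,4) = 75.
By inclusion–exclusion: 3876 − 1991 + 75 = 1960.

1960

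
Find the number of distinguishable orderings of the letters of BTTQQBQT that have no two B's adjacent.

420

Total arrangements of BTTQQBQT: 8!/(3!·3!·2!) = 560.
If the two B's are adjacent, glue them into one block, leaving 7 items to arrange: (7)!/(3!·3!) = 140 ways.
Hence 560 − 140 = 420.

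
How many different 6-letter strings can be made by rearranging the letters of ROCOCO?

Letter multiplicities in ROCOCO: C×2, O×3, R×1.
Dividing 6! = 720 by 3!·2! = 12 for the repeated letters gives 60.

60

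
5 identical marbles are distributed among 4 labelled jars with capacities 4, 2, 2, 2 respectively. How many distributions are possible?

Ignoring the caps, the number of non-negative solutions to x_1+…+x_4 = 5 is C(8,3) = 56.
Subtract solutions that violate a single cap (substitute x_i' = x_i − (cap_i+1)): x_1 ≥ 5 gives C(3,3) = 1; x_2 ≥ 3 gives C(5,3) = 10; x_3 ≥ 3 gives C(5,3) = 10; x_4 ≥ 3 gives C(5,3) = 10. Together 31.
No two caps can be exceeded simultaneously, so the pair terms are all 0.
By inclusion–exclusion the count is 56 − 31 + 0 = 25.

25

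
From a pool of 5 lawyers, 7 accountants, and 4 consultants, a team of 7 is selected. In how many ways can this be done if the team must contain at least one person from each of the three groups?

With no constraint there are C(16,7) = 11440 possible selections.
Selections missing a whole group: no lawyers → C(11,7) = 330; no accountants → C(9,7) = 36; no consultants → C(12,7) = 792.
Add back selections omitting two groups (i.e. drawn from a single group): C(5,7) + C(7,7) + C(4,7) = 1.
By inclusion–exclusion: 11440 − 1158 + 1 = 10283.

10283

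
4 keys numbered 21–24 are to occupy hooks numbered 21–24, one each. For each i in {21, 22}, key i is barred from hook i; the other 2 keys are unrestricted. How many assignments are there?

14

Let Aᵢ (for i ∈ {21, 22}) be the placements that put key i in its forbidden hook. Any j of these fix j positions, leaving (4−j)! ways to fill the rest, and there are C(2,j) ways to pick which j.
By inclusion–exclusion, the number of valid placements is Σ_{j=0}^{2} (−1)^j C(2,j)·(4−j)!.
Computing: 24 − 12 + 2 = 14.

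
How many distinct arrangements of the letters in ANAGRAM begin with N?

Fix N in the first position and arrange the remaining 6 letters.
Those 6 letters have A appearing 3 times, giving (6)!/(3!) = 120.

120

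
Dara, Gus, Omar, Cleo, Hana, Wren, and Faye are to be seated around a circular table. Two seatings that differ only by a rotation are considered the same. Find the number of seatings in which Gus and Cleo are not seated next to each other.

Without the restriction there are (6)! = 720 seatings.
Seatings with Gus beside Cleo: treat them as a block with 2 internal orders, giving 2 × (5)! = 240.
Subtracting, 720 − 240 = 480.

480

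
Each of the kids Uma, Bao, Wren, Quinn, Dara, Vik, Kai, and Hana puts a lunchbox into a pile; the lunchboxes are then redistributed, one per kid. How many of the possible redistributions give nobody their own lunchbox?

14833

This is the derangement count D_8: permutations of 8 items with no fixed point.
By inclusion–exclusion this is Σ_{j=0}^{8} (−1)^j C(8,j)·(8−j)!.
Computing: 40320 − 40320 + 20160 − 6720 + 1680 − 336 + 56 − 8 + 1 = 14833.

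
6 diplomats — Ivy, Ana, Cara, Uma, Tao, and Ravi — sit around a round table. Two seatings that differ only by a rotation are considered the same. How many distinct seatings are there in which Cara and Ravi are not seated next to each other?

72

All circular seatings of 6 people number (5)! = 120.
Those with Cara next to Ravi: fuse the pair into one unit and seat 5 units around a circle — 2·(4)! = 48.
Subtracting, 120 − 48 = 72.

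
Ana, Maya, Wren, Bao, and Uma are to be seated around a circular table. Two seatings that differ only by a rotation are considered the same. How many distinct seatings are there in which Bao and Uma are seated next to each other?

Glue Bao and Uma into a block (2 internal orders). Seating 4 units around a circle gives (3)! arrangements.
So 2 × (3)! = 2 × 6 = 12.

12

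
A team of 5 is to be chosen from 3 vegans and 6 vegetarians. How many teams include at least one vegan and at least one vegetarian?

Total 5-person selections from all 9: C(9,5) = 126.
Selections missing a whole group: no vegans → C(6,5) = 6; no vegetarians → C(3,5) = 0.
Both groups omitted at once is impossible, so 126 − 6 = 120.

120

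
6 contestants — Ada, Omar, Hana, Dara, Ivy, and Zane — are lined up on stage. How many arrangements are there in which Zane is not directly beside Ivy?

Of the 6! = 720 arrangements, those with Zane and Ivy adjacent number 2 × 5! = 240 (treat the pair as a block with 2 internal orders).
Complementary counting: 720 − 240 = 480.

480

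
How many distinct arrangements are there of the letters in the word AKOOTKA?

AKOOTKA has 7 letters with A appearing twice, K appearing twice, and O appearing twice.
So there are 7! / (2!·2!·2!) = 630 distinguishable arrangements.

630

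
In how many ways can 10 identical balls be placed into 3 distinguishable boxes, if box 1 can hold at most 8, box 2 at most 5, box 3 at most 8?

45

By stars and bars, unrestricted non-negative solutions to x_1+…+x_3 = 10 number C(10+2,2) = 66.
Subtract solutions that violate a single cap (substitute x_i' = x_i − (cap_i+1)): x_1 ≥ 9 gives C(3,2) = 3; x_2 ≥ 6 gives C(6,2) = 15; x_3 ≥ 9 gives C(3,2) = 3. Together 21.
No two caps can be exceeded simultaneously, so the pair terms are all 0.
By inclusion–exclusion the count is 66 − 21 + 0 = 45.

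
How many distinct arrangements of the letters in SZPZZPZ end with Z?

60

Fix Z in the last position and arrange the remaining 6 letters.
Those 6 letters have P appearing twice and Z appearing 3 times, giving (6)!/(3!·2!) = 60.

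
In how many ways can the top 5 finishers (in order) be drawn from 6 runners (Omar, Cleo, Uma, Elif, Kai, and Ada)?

This is an ordered selection of 5 from 6: P(6,5).
That gives 6 × 5 × 4 × 3 × 2 = 720.

720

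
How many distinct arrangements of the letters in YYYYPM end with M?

5

Fix M in the last position and arrange the remaining 5 letters.
Those 5 letters have Y appearing 4 times, giving (5)!/(4!) = 5.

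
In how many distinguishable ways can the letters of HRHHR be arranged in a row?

10

Letter multiplicities in HRHHR: H×3, R×2.
So there are 5! / (3!·2!) = 10 distinguishable arrangements.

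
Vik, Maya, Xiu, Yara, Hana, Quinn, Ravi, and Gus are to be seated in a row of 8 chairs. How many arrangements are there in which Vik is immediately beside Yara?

Glue Vik and Yara into one block (2 internal orders), leaving 7 units to arrange in a row.
That gives 2 × 7! = 2 × 5040 = 10080.

10080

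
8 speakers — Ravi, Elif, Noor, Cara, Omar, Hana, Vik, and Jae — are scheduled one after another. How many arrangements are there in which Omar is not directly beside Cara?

30240

Of the 8! = 40320 arrangements, those with Omar and Cara adjacent number 2 × 7! = 10080 (treat the pair as a block with 2 internal orders).
Complementary counting: 40320 − 10080 = 30240.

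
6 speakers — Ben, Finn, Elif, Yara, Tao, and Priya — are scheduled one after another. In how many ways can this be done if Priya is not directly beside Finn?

480

Of the 6! = 720 arrangements, those with Priya and Finn adjacent number 2 × 5! = 240 (treat the pair as a block with 2 internal orders).
Complementary counting: 720 − 240 = 480.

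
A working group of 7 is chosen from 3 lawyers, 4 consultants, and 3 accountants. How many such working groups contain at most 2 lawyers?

Split by how many lawyers are chosen (0 through 2).
Sum: C(3,0)·C(7,7) + C(3,1)·C(7,6) + C(3,2)·C(7,5) = 1 + 21 + 63 = 85.

85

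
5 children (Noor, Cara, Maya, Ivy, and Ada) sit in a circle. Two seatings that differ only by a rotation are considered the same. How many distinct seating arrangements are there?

Fix one person's seat to break rotational symmetry; the remaining 4 people can be arranged in (4)! = 24 ways.

24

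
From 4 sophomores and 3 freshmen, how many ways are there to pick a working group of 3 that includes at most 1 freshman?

Split by how many freshmen are chosen (0 through 1).
Sum: C(3,0)·C(4,3) + C(3,1)·C(4,2) = 4 + 18 = 22.

22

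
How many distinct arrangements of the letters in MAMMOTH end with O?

Fix O in the last position and arrange the remaining 6 letters.
Those 6 letters have M appearing 3 times, giving (6)!/(3!) = 120.

120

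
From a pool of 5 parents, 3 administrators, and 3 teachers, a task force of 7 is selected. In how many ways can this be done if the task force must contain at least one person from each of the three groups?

With no constraint there are C(11,7) = 330 possible selections.
Selections missing a whole group: no parents → C(6,7) = 0; no administrators → C(8,7) = 8; no teachers → C(8,7) = 8.
Add back selections omitting two groups (i.e. drawn from a single group): C(5,7) + C(3,7) + C(3,7) = 0.
By inclusion–exclusion: 330 − 16 + 0 = 314.

314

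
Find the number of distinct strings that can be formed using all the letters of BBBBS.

Letter multiplicities in BBBBS: B×4, S×1.
Dividing 5! = 120 by 4! = 24 for the repeated letters gives 5.

5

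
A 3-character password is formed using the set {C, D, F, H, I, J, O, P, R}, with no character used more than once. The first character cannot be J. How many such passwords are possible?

448

The first character has 9−1 = 8 choices (anything except J).
The remaining 2 characters are filled from the other 8 symbols without repetition: 8 × 7 = 56.
Total: 8 × 56 = 448.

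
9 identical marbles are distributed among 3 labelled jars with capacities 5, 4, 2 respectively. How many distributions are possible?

6

Without the upper bounds there are C(11,2) = 55 ways to split 9 among 3 jars.
Subtract solutions that violate a single cap (substitute x_i' = x_i − (cap_i+1)): x_1 ≥ 6 gives C(5,2) = 10; x_2 ≥ 5 gives C(6,2) = 15; x_3 ≥ 3 gives C(8,2) = 28. Together 53.
Add back pairs where two caps are both exceeded: 0 + 1 + 3 = 4.
By inclusion–exclusion the count is 55 − 53 + 4 = 6.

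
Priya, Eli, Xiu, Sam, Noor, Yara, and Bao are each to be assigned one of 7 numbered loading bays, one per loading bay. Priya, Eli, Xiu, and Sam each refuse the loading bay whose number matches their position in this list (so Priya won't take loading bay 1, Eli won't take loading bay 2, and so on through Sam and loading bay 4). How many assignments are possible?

2790

Let Aᵢ (for 1 ≤ i ≤ 4) be the placements that put person i in their forbidden loading bay. Any j of these fix j positions, leaving (7−j)! ways to fill the rest, and there are C(4,j) ways to pick which j.
By inclusion–exclusion, the number of valid placements is Σ_{j=0}^{4} (−1)^j C(4,j)·(7−j)!.
Computing: 5040 − 2880 + 720 − 96 + 6 = 2790.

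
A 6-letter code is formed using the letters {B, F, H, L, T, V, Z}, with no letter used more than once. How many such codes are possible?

5040

Choose and order 6 of the 7 symbols: the first letter has 7 options, the next 6, and so on down to 2.
That product is 7 × 6 × 5 × 4 × 3 × 2 = 5040.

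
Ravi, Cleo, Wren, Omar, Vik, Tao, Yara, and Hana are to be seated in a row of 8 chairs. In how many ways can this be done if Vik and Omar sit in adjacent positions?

10080

Place the 6 others and the Vik-Omar pair as 7 objects in a line; the pair has 2 internal arrangements.
So the count is 2·(7)! = 10080.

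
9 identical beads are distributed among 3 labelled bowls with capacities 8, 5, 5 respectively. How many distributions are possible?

By stars and bars, unrestricted non-negative solutions to x_1+…+x_3 = 9 number C(9+2,2) = 55.
Subtract solutions that violate a single cap (substitute x_i' = x_i − (cap_i+1)): x_1 ≥ 9 gives C(2,2) = 1; x_2 ≥ 6 gives C(5,2) = 10; x_3 ≥ 6 gives C(5,2) = 10. Together 21.
No two caps can be exceeded simultaneously, so the pair terms are all 0.
By inclusion–exclusion the count is 55 − 21 + 0 = 34.

34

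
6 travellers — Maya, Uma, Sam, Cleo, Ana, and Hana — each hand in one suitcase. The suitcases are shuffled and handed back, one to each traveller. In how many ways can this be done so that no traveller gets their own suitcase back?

265

Let Aᵢ be the assignments in which traveller i gets their own suitcase. We want the size of the complement of A₁∪…∪A_6.
By inclusion–exclusion this is Σ_{j=0}^{6} (−1)^j C(6,j)·(6−j)!.
Computing: 720 − 720 + 360 − 120 + 30 − 6 + 1 = 265.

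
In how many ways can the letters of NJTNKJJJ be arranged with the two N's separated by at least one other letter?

Total arrangements of NJTNKJJJ: 8!/(4!·2!) = 840.
Arrangements with the N's together: treat NN as one letter, giving (7)!/(4!) = 210.
Subtracting, 840 − 210 = 630 arrangements keep the N's apart.

630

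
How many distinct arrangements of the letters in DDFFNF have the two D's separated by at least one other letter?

There are 6!/(3!·2!) = 60 arrangements of DDFFNF in total.
If the two D's are adjacent, glue them into one block, leaving 5 items to arrange: (5)!/(3!) = 20 ways.
Hence 60 − 20 = 40.

40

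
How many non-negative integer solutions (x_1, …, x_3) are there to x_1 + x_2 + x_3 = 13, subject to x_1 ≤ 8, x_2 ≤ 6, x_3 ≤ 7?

Ignoring the caps, the number of non-negative solutions to x_1+…+x_3 = 13 is C(15,2) = 105.
Subtract solutions that violate a single cap (substitute x_i' = x_i − (cap_i+1)): x_1 ≥ 9 gives C(6,2) = 15; x_2 ≥ 7 gives C(8,2) = 28; x_3 ≥ 8 gives C(7,2) = 21. Together 64.
No two caps can be exceeded simultaneously, so the pair terms are all 0.
By inclusion–exclusion the count is 105 − 64 + 0 = 41.

41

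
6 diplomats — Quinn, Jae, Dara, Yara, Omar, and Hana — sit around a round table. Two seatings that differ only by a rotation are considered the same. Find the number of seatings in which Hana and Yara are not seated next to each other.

All circular seatings of 6 people number (5)! = 120.
Those with Hana next to Yara: fuse the pair into one unit and seat 5 units around a circle — 2·(4)! = 48.
Subtracting, 120 − 48 = 72.

72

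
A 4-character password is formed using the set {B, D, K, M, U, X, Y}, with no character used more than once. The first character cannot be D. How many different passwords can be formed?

The first character has 7−1 = 6 choices (anything except D).
The remaining 3 characters are filled from the other 6 symbols without repetition: 6 × 5 × 4 = 120.
Total: 6 × 120 = 720.

720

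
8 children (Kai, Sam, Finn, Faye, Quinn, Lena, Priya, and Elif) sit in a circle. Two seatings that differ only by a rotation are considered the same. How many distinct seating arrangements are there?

5040

Around a circle, 8 distinct people have 8!/8 = (7)! = 5040 rotationally distinct seatings.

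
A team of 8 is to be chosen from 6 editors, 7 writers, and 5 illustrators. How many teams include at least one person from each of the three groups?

With no constraint there are C(18,8) = 43758 possible selections.
Selections missing a whole group: no editors → C(12,8) = 495; no writers → C(11,8) = 165; no illustrators → C(13,8) = 1287.
Add back selections omitting two groups (i.e. drawn from a single group): C(6,8) + C(7,8) + C(5,8) = 0.
By inclusion–exclusion: 43758 − 1947 + 0 = 41811.

41811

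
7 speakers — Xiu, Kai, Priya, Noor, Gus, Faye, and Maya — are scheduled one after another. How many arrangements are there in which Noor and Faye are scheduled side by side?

Place the 5 others and the Noor-Faye pair as 6 objects in a line; the pair has 2 internal arrangements.
So the count is 2·(6)! = 1440.

1440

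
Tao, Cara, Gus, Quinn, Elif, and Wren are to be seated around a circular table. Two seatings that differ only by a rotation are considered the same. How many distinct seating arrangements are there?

120

Fix one person's seat to break rotational symmetry; the remaining 5 people can be arranged in (5)! = 120 ways.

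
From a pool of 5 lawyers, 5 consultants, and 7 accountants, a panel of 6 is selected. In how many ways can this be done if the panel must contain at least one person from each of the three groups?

10325

With no constraint there are C(17,6) = 12376 possible selections.
Selections missing a whole group: no lawyers → C(12,6) = 924; no consultants → C(12,6) = 924; no accountants → C(10,6) = 210.
Add back selections omitting two groups (i.e. drawn from a single group): C(5,6) + C(5,6) + C(7,6) = 7.
By inclusion–exclusion: 12376 − 2058 + 7 = 10325.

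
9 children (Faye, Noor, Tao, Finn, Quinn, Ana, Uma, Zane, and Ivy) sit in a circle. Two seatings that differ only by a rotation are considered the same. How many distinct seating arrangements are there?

40320

Seat Faye anywhere (absorbing the rotational symmetry), then permute the other 8: (8)! = 40320.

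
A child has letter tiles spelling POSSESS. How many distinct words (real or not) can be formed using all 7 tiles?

POSSESS has 7 letters with S appearing 4 times.
The number of distinct arrangements is 7!/(4!) = 5040/24 = 210.

210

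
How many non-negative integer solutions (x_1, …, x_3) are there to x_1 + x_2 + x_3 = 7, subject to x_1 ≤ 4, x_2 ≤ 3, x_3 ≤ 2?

6

Without the upper bounds there are C(9,2) = 36 ways to split 7 among 3 variables.
Subtract solutions that violate a single cap (substitute x_i' = x_i − (cap_i+1)): x_1 ≥ 5 gives C(4,2) = 6; x_2 ≥ 4 gives C(5,2) = 10; x_3 ≥ 3 gives C(6,2) = 15. Together 31.
Add back pairs where two caps are both exceeded: 0 + 0 + 1 = 1.
By inclusion–exclusion the count is 36 − 31 + 1 = 6.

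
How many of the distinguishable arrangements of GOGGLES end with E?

With the last slot taken by E, it remains to arrange the other 6 letters (GOGGLS).
Those 6 letters have G appearing 3 times, giving (6)!/(3!) = 120.

120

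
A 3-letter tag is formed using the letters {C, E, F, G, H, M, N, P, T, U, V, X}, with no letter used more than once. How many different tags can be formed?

1320

With no repetition, fill the 3 letters in order: 12 choices, then 11, down to 10.
12 × 11 × 10 = 1320.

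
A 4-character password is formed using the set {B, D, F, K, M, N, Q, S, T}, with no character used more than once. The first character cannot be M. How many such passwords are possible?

2688

The first character has 9−1 = 8 choices (anything except M).
The remaining 3 characters are filled from the other 8 symbols without repetition: 8 × 7 × 6 = 336.
Total: 8 × 336 = 2688.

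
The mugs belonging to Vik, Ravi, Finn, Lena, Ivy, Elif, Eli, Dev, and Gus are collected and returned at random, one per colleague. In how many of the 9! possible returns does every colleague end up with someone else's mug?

133496

Let Aᵢ be the assignments in which colleague i gets their own mug. We want the size of the complement of A₁∪…∪A_9.
By inclusion–exclusion this is Σ_{j=0}^{9} (−1)^j C(9,j)·(9−j)!.
Computing: 362880 − 362880 + 181440 − 60480 + 15120 − 3024 + 504 − 72 + 9 − 1 = 133496.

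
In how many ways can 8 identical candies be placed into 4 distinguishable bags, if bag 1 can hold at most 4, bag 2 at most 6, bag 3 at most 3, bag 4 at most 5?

96

Ignoring the caps, the number of non-negative solutions to x_1+…+x_4 = 8 is C(11,3) = 165.
Subtract solutions that violate a single cap (substitute x_i' = x_i − (cap_i+1)): x_1 ≥ 5 gives C(6,3) = 20; x_2 ≥ 7 gives C(4,3) = 4; x_3 ≥ 4 gives C(7,3) = 35; x_4 ≥ 6 gives C(5,3) = 10. Together 69.
No two caps can be exceeded simultaneously, so the pair terms are all 0.
By inclusion–exclusion the count is 165 − 69 + 0 = 96.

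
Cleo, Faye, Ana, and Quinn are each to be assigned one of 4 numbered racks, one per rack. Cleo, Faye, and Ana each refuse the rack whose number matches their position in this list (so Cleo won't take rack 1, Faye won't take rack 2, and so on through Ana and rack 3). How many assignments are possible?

Let Aᵢ (for i ∈ {1, 2, 3}) be the placements that put person i in their forbidden rack. Any j of these fix j positions, leaving (4−j)! ways to fill the rest, and there are C(3,j) ways to pick which j.
By inclusion–exclusion, the number of valid placements is Σ_{j=0}^{3} (−1)^j C(3,j)·(4−j)!.
Computing: 24 − 18 + 6 − 1 = 11.

11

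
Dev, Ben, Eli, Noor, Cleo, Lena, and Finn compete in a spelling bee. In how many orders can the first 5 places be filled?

There are 7 choices for 1st place, 6 for 2nd, and so on down to 3 for position 5.
That gives 7 × 6 × 5 × 4 × 3 = 2520.

2520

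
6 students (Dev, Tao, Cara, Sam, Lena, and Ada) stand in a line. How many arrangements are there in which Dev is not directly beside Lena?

There are 6! = 720 arrangements in all. If Dev and Lena are adjacent, merging them into one block gives 2·(5)! = 240 arrangements.
So 720 − 240 = 480 arrangements keep them apart.

480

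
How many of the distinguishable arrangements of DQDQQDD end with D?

Fix D in the last position and arrange the remaining 6 letters.
Those 6 letters have D appearing 3 times and Q appearing 3 times, giving (6)!/(3!·3!) = 20.

20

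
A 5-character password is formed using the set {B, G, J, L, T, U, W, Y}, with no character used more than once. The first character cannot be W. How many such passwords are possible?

The first character has 8−1 = 7 choices (anything except W).
The remaining 4 characters are filled from the other 7 symbols without repetition: 7 × 6 × 5 × 4 = 840.
Total: 7 × 840 = 5880.

5880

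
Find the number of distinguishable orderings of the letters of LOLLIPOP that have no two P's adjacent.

1260

Total arrangements of LOLLIPOP: 8!/(3!·2!·2!) = 1680.
Arrangements with the P's together: treat PP as one letter, giving (7)!/(3!·2!) = 420.
Subtracting, 1680 − 420 = 1260 arrangements keep the P's apart.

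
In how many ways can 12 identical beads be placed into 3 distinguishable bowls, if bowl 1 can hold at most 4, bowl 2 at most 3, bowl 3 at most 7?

By stars and bars, unrestricted non-negative solutions to x_1+…+x_3 = 12 number C(12+2,2) = 91.
Subtract solutions that violate a single cap (substitute x_i' = x_i − (cap_i+1)): x_1 ≥ 5 gives C(9,2) = 36; x_2 ≥ 4 gives C(10,2) = 45; x_3 ≥ 8 gives C(6,2) = 15. Together 96.
Add back pairs where two caps are both exceeded: 10 + 0 + 1 = 11.
By inclusion–exclusion the count is 91 − 96 + 11 = 6.

6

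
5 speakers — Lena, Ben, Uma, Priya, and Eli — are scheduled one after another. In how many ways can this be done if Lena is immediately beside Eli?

Place the 3 others and the Lena-Eli pair as 4 objects in a line; the pair has 2 internal arrangements.
So the count is 2·(4)! = 48.

48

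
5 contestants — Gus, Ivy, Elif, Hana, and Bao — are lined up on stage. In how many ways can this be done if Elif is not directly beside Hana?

72

Of the 5! = 120 arrangements, those with Elif and Hana adjacent number 2 × 4! = 48 (treat the pair as a block with 2 internal orders).
Complementary counting: 120 − 48 = 72.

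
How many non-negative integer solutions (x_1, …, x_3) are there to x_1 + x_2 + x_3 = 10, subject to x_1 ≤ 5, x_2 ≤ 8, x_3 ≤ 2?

Ignoring the caps, the number of non-negative solutions to x_1+…+x_3 = 10 is C(12,2) = 66.
Subtract solutions that violate a single cap (substitute x_i' = x_i − (cap_i+1)): x_1 ≥ 6 gives C(6,2) = 15; x_2 ≥ 9 gives C(3,2) = 3; x_3 ≥ 3 gives C(9,2) = 36. Together 54.
Add back pairs where two caps are both exceeded: 0 + 3 + 0 = 3.
By inclusion–exclusion the count is 66 − 54 + 3 = 15.

15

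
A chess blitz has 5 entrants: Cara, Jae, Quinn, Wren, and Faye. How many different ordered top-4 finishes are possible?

There are 5 choices for 1st place, 4 for 2nd, and so on down to 2 for position 4.
That gives 5 × 4 × 3 × 2 = 120.

120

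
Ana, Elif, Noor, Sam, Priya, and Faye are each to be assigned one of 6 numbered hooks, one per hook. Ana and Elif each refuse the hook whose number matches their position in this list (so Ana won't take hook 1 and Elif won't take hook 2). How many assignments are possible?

504

Let Aᵢ (for i ∈ {1, 2}) be the placements that put person i in their forbidden hook. Any j of these fix j positions, leaving (6−j)! ways to fill the rest, and there are C(2,j) ways to pick which j.
By inclusion–exclusion, the number of valid placements is Σ_{j=0}^{2} (−1)^j C(2,j)·(6−j)!.
Computing: 720 − 240 + 24 = 504.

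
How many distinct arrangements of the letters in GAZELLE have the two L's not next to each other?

900

Total arrangements of GAZELLE: 7!/(2!·2!) = 1260.
Arrangements with the L's together: treat LL as one letter, giving (6)!/(2!) = 360.
Hence 1260 − 360 = 900.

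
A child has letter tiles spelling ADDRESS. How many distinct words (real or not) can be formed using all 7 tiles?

The 7 letters of ADDRESS have repeats: D appearing twice and S appearing twice.
So there are 7! / (2!·2!) = 1260 distinguishable arrangements.

1260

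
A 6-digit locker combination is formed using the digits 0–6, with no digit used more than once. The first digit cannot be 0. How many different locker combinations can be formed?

The first digit has 7−1 = 6 choices (anything except 0).
The remaining 5 digits are filled from the other 6 symbols without repetition: 6 × 5 × 4 × 3 × 2 = 720.
Total: 6 × 720 = 4320.

4320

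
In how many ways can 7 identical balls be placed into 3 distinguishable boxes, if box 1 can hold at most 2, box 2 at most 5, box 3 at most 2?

6

Ignoring the caps, the number of non-negative solutions to x_1+…+x_3 = 7 is C(9,2) = 36.
Subtract solutions that violate a single cap (substitute x_i' = x_i − (cap_i+1)): x_1 ≥ 3 gives C(6,2) = 15; x_2 ≥ 6 gives C(3,2) = 3; x_3 ≥ 3 gives C(6,2) = 15. Together 33.
Add back pairs where two caps are both exceeded: 0 + 3 + 0 = 3.
By inclusion–exclusion the count is 36 − 33 + 3 = 6.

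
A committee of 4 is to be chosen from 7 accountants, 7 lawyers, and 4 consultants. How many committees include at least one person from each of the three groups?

1470

Unrestricted: C(18,4) = 3060 ways to pick any 4 of the 18.
Selections missing a whole group: no accountants → C(11,4) = 330; no lawyers → C(11,4) = 330; no consultants → C(14,4) = 1001.
Add back selections omitting two groups (i.e. drawn from a single group): C(7,4) + C(7,4) + C(4,4) = 71.
By inclusion–exclusion: 3060 − 1661 + 71 = 1470.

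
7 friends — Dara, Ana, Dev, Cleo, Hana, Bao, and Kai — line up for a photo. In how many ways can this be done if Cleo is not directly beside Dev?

3600

There are 7! = 5040 arrangements in all. If Cleo and Dev are adjacent, merging them into one block gives 2·(6)! = 1440 arrangements.
Complementary counting: 5040 − 1440 = 3600.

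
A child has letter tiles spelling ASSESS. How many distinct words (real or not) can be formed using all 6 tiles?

30

The 6 letters of ASSESS have repeats: S appearing 4 times.
So there are 6! / (4!) = 30 distinguishable arrangements.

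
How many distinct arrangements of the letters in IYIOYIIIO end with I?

With the last slot taken by I, it remains to arrange the other 8 letters (YIOYIIIO).
Those 8 letters have I appearing 4 times, O appearing twice, and Y appearing twice, giving (8)!/(4!·2!·2!) = 420.

420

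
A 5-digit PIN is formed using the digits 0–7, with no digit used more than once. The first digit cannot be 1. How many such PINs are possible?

The first digit has 8−1 = 7 choices (anything except 1).
The remaining 4 digits are filled from the other 7 symbols without repetition: 7 × 6 × 5 × 4 = 840.
Total: 7 × 840 = 5880.

5880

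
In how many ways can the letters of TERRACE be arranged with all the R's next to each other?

Treat the 2 copies of R as a single block. The multiset to arrange is then {RR, A, C, E, E, T}, 6 items in all.
That gives (6)!/(2!) = 360 arrangements.

360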